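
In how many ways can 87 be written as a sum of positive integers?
38887673

p(n) counts ways to write n as a sum of positive integers (order ignored).
Euler's pentagonal recurrence: p(k) = p(k-1) + p(k-2) - p(k-5) - p(k-7) + p(k-12) + p(k-15) - ... (offsets j(3j∓1)/2, signs ++--, p(0)=1, p(<0)=0).
DP table for k = 0..86: p(0)=1, p(1)=1, p(2)=2, p(3)=3, p(4)=5, p(5)=7, p(6)=11, p(7)=15, p(8)=22, p(9)=30, p(10)=42, p(11)=56, p(12)=77, p(13)=101, p(14)=135, p(15)=176, p(16)=231, p(17)=297, p(18)=385, p(19)=490, p(20)=627, p(21)=792, p(22)=1002, p(23)=1255, p(24)=1575, p(25)=1958, p(26)=2436, p(27)=3010, p(28)=3718, p(29)=4565, p(30)=5604, p(31)=6842, p(32)=8349, p(33)=10143, p(34)=12310, p(35)=14883, p(36)=17977, p(37)=21637, p(38)=26015, p(39)=31185, p(40)=37338, p(41)=44583, p(42)=53174, p(43)=63261, p(44)=75175, p(45)=89134, p(46)=105558, p(47)=124754, p(48)=147273, p(49)=173525, p(50)=204226, p(51)=239943, p(52)=281589, p(53)=329931, p(54)=386155, p(55)=451276, p(56)=526823, p(57)=614154, p(58)=715220, p(59)=831820, p(60)=966467, p(61)=1121505, p(62)=1300156, p(63)=1505499, p(64)=1741630, p(65)=2012558, p(66)=2323520, p(67)=2679689, p(68)=3087735, p(69)=3554345, p(70)=4087968, p(71)=4697205, p(72)=5392783, p(73)=6185689, p(74)=7089500, p(75)=8118264, p(76)=9289091, p(77)=10619863, p(78)=12132164, p(79)=13848650, p(80)=15796476, p(81)=18004327, p(82)=20506255, p(83)=23338469, p(84)=26543660, p(85)=30167357, p(86)=34262962.
Final step: p(87) = p(86) + p(85) - p(82) - p(80) + p(75) + p(72) - p(65) - p(61) + p(52) + p(47) - p(36) - p(30) + p(17) + p(10)
= 34262962 + 30167357 - 20506255 - 15796476 + 8118264 + 5392783 - 2012558 - 1121505 + 281589 + 124754 - 17977 - 5604 + 297 + 42
= 38887673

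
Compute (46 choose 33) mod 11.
4

Using Lucas' theorem:
Write n=46 and k=33 in base 11:
n in base 11: [4, 2]
k in base 11: [3, 0]
C(46,33) mod 11 = ∏ C(n_i, k_i) mod 11
Digit binomials (mod 11): C(4,3) = 4; C(2,0) = 1
Product: 4 × 1 = 4 ≡ 4 (mod 11)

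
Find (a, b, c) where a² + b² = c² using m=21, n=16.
(185, 672, 697)

Euclid's formula: a = m² - n², b = 2mn, c = m² + n²
m = 21, n = 16
a = 21² - 16² = 441 - 256 = 185
b = 2 × 21 × 16 = 672
c = 21² + 16² = 441 + 256 = 697
Verification: 185² + 672² = 34225 + 451584 = 485809 = 697² ✓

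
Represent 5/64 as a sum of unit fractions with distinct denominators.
1/13 + 1/832

Greedy algorithm:
5/64: ceiling(64/5) = 13, use 1/13
1/832: ceiling(832/1) = 832, use 1/832
Result: 5/64 = 1/13 + 1/832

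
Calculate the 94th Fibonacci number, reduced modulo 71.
5

Matrix identity: Q^n = [[F_(n+1), F_n], [F_n, F_(n-1)]] with Q = [[1,1],[1,0]].
n = 94 = 1011110₂. Square-and-multiply, entries mod 71:
Q^1 = [[1,1],[1,0]]
Q^2 = (Q^1)² = [[2,1],[1,1]]
Q^5 = (Q^2)²·Q = [[8,5],[5,3]]
Q^11 = (Q^5)²·Q = [[2,18],[18,55]]
Q^23 = (Q^11)²·Q = [[5,44],[44,32]]
Q^47 = (Q^23)²·Q = [[39,44],[44,66]]
Q^94 = (Q^47)² = [[49,5],[5,44]]
F_94 mod 71 = Q^94[0][1] = 5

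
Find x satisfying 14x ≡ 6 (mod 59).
x ≡ 51 (mod 59)

gcd(14, 59) = 1, which divides 6, so solutions exist.
Find 14^(-1) mod 59 by the extended Euclidean algorithm:
59 = 4 × 14 + 3  ⟹  3 = (1)·59 + (-4)·14
14 = 4 × 3 + 2  ⟹  2 = (-4)·59 + (17)·14
3 = 1 × 2 + 1  ⟹  1 = (5)·59 + (-21)·14
So (-21)·14 ≡ 1 (mod 59), i.e. 14^(-1) ≡ -21 ≡ 38 (mod 59).
x ≡ 38 × 6 = 228 ≡ 51 (mod 59).
Check: 14 × 51 = 714 ≡ 6 (mod 59).
Unique solution: x ≡ 51 (mod 59)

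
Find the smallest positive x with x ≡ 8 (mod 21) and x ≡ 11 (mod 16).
155

Using Chinese Remainder Theorem:
M = 21 × 16 = 336
M1 = 16, M2 = 21
y1 = 16^(-1) mod 21 = 4
y2 = 21^(-1) mod 16 = 13
x = (8×16×4 + 11×21×13) mod 336 = 155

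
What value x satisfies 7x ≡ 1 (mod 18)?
13

gcd(7, 18) = 1, so the inverse exists.
Extended Euclidean algorithm on (18, 7):
18 = 2 × 7 + 4  ⟹  4 = (1)·18 + (-2)·7
7 = 1 × 4 + 3  ⟹  3 = (-1)·18 + (3)·7
4 = 1 × 3 + 1  ⟹  1 = (2)·18 + (-5)·7
So (-5)·7 ≡ 1 (mod 18), i.e. 7^(-1) ≡ -5 ≡ 13 (mod 18).
Check: 7 × 13 = 91 ≡ 1 (mod 18)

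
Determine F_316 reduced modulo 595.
557

Matrix identity: Q^n = [[F_(n+1), F_n], [F_n, F_(n-1)]] with Q = [[1,1],[1,0]].
n = 316 = 100111100₂. Square-and-multiply, entries mod 595:
Q^1 = [[1,1],[1,0]]
Q^2 = (Q^1)² = [[2,1],[1,1]]
Q^4 = (Q^2)² = [[5,3],[3,2]]
Q^9 = (Q^4)²·Q = [[55,34],[34,21]]
Q^19 = (Q^9)²·Q = [[220,16],[16,204]]
Q^39 = (Q^19)²·Q = [[105,461],[461,239]]
Q^79 = (Q^39)²·Q = [[140,421],[421,314]]
Q^158 = (Q^79)² = [[491,139],[139,352]]
Q^316 = (Q^158)² = [[387,557],[557,425]]
F_316 mod 595 = Q^316[0][1] = 557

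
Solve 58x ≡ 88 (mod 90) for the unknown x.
x ≡ 31 (mod 45)

gcd(58, 90) = 2, which divides 88, so solutions exist.
Divide through by 2: 29x ≡ 44 (mod 45).
Find 29^(-1) mod 45 by the extended Euclidean algorithm:
45 = 1 × 29 + 16  ⟹  16 = (1)·45 + (-1)·29
29 = 1 × 16 + 13  ⟹  13 = (-1)·45 + (2)·29
16 = 1 × 13 + 3  ⟹  3 = (2)·45 + (-3)·29
13 = 4 × 3 + 1  ⟹  1 = (-9)·45 + (14)·29
So (14)·29 ≡ 1 (mod 45), i.e. 29^(-1) ≡ 14 (mod 45).
x ≡ 14 × 44 = 616 ≡ 31 (mod 45).
Check: 58 × 31 = 1798 ≡ 88 (mod 90).
x ≡ 31 (mod 45), giving 2 solutions mod 90.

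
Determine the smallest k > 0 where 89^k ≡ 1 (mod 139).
69

139 is prime, so ord(89) divides φ(139) = 138.
Divisors of 138: 1, 2, 3, 6, 23, 46, 69, 138.
Repeated squaring: 89^1 ≡ 89, 89^2 ≡ 137, 89^4 ≡ 4, 89^8 ≡ 16, 89^16 ≡ 117, 89^32 ≡ 67, 89^64 ≡ 41, 89^128 ≡ 13 (mod 139).
Test 89^d mod 139 for each divisor d in increasing order:
89^1 ≡ 89
89^2 ≡ 137
89^3 = 89^2·89^1 ≡ 100
89^6 = 89^4·89^2 ≡ 131
89^23 = 89^16·89^4·89^2·89^1 ≡ 96
89^46 = 89^32·89^8·89^4·89^2 ≡ 42
89^69 = 89^64·89^4·89^1 ≡ 1  ← first divisor giving 1
The order is 69.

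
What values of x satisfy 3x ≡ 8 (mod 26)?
x ≡ 20 (mod 26)

gcd(3, 26) = 1, which divides 8, so solutions exist.
Find 3^(-1) mod 26 by the extended Euclidean algorithm:
26 = 8 × 3 + 2  ⟹  2 = (1)·26 + (-8)·3
3 = 1 × 2 + 1  ⟹  1 = (-1)·26 + (9)·3
So (9)·3 ≡ 1 (mod 26), i.e. 3^(-1) ≡ 9 (mod 26).
x ≡ 9 × 8 = 72 ≡ 20 (mod 26).
Check: 3 × 20 = 60 ≡ 8 (mod 26).
Unique solution: x ≡ 20 (mod 26)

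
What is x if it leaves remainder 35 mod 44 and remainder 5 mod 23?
695

Using Chinese Remainder Theorem:
M = 44 × 23 = 1012
M1 = 23, M2 = 44
y1 = 23^(-1) mod 44 = 23
y2 = 44^(-1) mod 23 = 11
x = (35×23×23 + 5×44×11) mod 1012 = 695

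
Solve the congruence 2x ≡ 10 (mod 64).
x ≡ 5 (mod 32)

gcd(2, 64) = 2, which divides 10, so solutions exist.
Divide through by 2: x ≡ 5 (mod 32).
The coefficient of x is now 1, so x ≡ 5 (mod 32).
Check: 2 × 5 = 10 ≡ 10 (mod 64).
x ≡ 5 (mod 32), giving 2 solutions mod 64.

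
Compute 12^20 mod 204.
132

Repeated squaring. Binary of 20 = 10100.
12^1 ≡ 12 (mod 204); 12^2 ≡ 144 (mod 204); 12^4 ≡ 132 (mod 204); 12^8 ≡ 84 (mod 204); 12^16 ≡ 120 (mod 204)
12^20 = 12^4 × 12^16 ≡ 132 (mod 204)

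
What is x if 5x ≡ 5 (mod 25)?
x ≡ 1 (mod 5)

gcd(5, 25) = 5, which divides 5, so solutions exist.
Divide through by 5: x ≡ 1 (mod 5).
The coefficient of x is now 1, so x ≡ 1 (mod 5).
Check: 5 × 1 = 5 ≡ 5 (mod 25).
x ≡ 1 (mod 5), giving 5 solutions mod 25.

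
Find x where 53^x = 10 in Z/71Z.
38

Baby-step giant-step with step n = ⌈√71⌉ = 9.
Baby steps 53^j mod 71 (j:value) for j=0..8: 0:1, 1:53, 2:40, 3:61, 4:38, 5:26, 6:29, 7:46, 8:24.
Giant-step multiplier: 53^(-9) ≡ 53^(70-9) = 53^61 ≡ 59 (mod 71).
Giant steps γ_i = 10·59^i mod 71: γ_0=10, γ_1=22, γ_2=20, γ_3=44, γ_4=40 (in table at j=2).
x = i·n + j = 4·9 + 2 = 38.
Check: 53^38 ≡ 10 (mod 71).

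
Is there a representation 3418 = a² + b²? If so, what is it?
13² + 57² (a=13, b=57)

Factorization: 3418 = 2 × 1709
By Fermat: n is sum of two squares iff every prime p ≡ 3 (mod 4) appears to even power.
All primes ≡ 3 (mod 4) appear to even power.
Search a = 0, 1, 2, … for 3418 - a² a perfect square: first hit at a = 13: 3418 - 169 = 3249 = 57².
3418 = 13² + 57² = 169 + 3249 ✓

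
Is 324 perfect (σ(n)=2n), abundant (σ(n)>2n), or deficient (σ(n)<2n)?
abundant

Proper divisors of 324: sum = 1 + 2 + 3 + 4 + 6 + 9 + 12 + 18 + 27 + 36 + 54 + 81 + 108 + 162 = 523
Since 523 > 324, 324 is abundant.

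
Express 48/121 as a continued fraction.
[0; 2, 1, 1, 11, 2]

Euclidean algorithm steps:
48 = 0 × 121 + 48
121 = 2 × 48 + 25
48 = 1 × 25 + 23
25 = 1 × 23 + 2
23 = 11 × 2 + 1
2 = 2 × 1 + 0
Continued fraction: [0; 2, 1, 1, 11, 2]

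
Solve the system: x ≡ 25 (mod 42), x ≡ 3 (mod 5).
193

Using Chinese Remainder Theorem:
M = 42 × 5 = 210
M1 = 5, M2 = 42
y1 = 5^(-1) mod 42 = 17
y2 = 42^(-1) mod 5 = 3
x = (25×5×17 + 3×42×3) mod 210 = 193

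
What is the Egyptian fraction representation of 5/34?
1/7 + 1/238

Greedy algorithm:
5/34: ceiling(34/5) = 7, use 1/7
1/238: ceiling(238/1) = 238, use 1/238
Result: 5/34 = 1/7 + 1/238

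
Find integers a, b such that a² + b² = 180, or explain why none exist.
6² + 12² (a=6, b=12)

Factorization: 180 = 2^2 × 3^2 × 5
By Fermat: n is sum of two squares iff every prime p ≡ 3 (mod 4) appears to even power.
All primes ≡ 3 (mod 4) appear to even power.
Search a = 0, 1, 2, … for 180 - a² a perfect square: first hit at a = 6: 180 - 36 = 144 = 12².
180 = 6² + 12² = 36 + 144 ✓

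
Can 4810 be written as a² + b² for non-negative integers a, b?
7² + 69² (a=7, b=69)

Factorization: 4810 = 2 × 5 × 13 × 37
By Fermat: n is sum of two squares iff every prime p ≡ 3 (mod 4) appears to even power.
All primes ≡ 3 (mod 4) appear to even power.
Search a = 0, 1, 2, … for 4810 - a² a perfect square: first hit at a = 7: 4810 - 49 = 4761 = 69².
4810 = 7² + 69² = 49 + 4761 ✓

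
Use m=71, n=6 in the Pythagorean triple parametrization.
(5005, 852, 5077)

Euclid's formula: a = m² - n², b = 2mn, c = m² + n²
m = 71, n = 6
a = 71² - 6² = 5041 - 36 = 5005
b = 2 × 71 × 6 = 852
c = 71² + 6² = 5041 + 36 = 5077
Verification: 5005² + 852² = 25050025 + 725904 = 25775929 = 5077² ✓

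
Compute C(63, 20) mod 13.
7

Using Lucas' theorem:
Write n=63 and k=20 in base 13:
n in base 13: [4, 11]
k in base 13: [1, 7]
C(63,20) mod 13 = ∏ C(n_i, k_i) mod 13
Digit binomials (mod 13): C(4,1) = 4; C(11,7) = 330 ≡ 5
Product: 4 × 5 = 20 ≡ 7 (mod 13)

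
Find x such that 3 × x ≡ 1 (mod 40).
27

gcd(3, 40) = 1, so the inverse exists.
Extended Euclidean algorithm on (40, 3):
40 = 13 × 3 + 1  ⟹  1 = (1)·40 + (-13)·3
So (-13)·3 ≡ 1 (mod 40), i.e. 3^(-1) ≡ -13 ≡ 27 (mod 40).
Check: 3 × 27 = 81 ≡ 1 (mod 40)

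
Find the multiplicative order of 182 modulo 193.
64

193 is prime, so ord(182) divides φ(193) = 192.
Divisors of 192: 1, 2, 3, 4, 6, 8, 12, 16, 24, 32, 48, 64, 96, 192.
Repeated squaring: 182^1 ≡ 182, 182^2 ≡ 121, 182^4 ≡ 166, 182^8 ≡ 150, 182^16 ≡ 112, 182^32 ≡ 192, 182^64 ≡ 1, 182^128 ≡ 1 (mod 193).
Test 182^d mod 193 for each divisor d in increasing order:
182^1 ≡ 182
182^2 ≡ 121
182^3 = 182^2·182^1 ≡ 20
182^4 ≡ 166
182^6 = 182^4·182^2 ≡ 14
182^8 ≡ 150
182^12 = 182^8·182^4 ≡ 3
182^16 ≡ 112
182^24 = 182^16·182^8 ≡ 9
182^32 ≡ 192
182^48 = 182^32·182^16 ≡ 81
182^64 ≡ 1  ← first divisor giving 1
The order is 64.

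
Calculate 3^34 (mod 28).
25

Repeated squaring. Binary of 34 = 100010.
3^1 ≡ 3 (mod 28); 3^2 ≡ 9 (mod 28); 3^4 ≡ 25 (mod 28); 3^8 ≡ 9 (mod 28); 3^16 ≡ 25 (mod 28); 3^32 ≡ 9 (mod 28)
3^34 = 3^2 × 3^32 ≡ 25 (mod 28)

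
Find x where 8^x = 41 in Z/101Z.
15

Baby-step giant-step with step n = ⌈√101⌉ = 11.
Baby steps 8^j mod 101 (j:value) for j=0..10: 0:1, 1:8, 2:64, 3:7, 4:56, 5:44, 6:49, 7:89, 8:5, 9:40, 10:17.
Giant-step multiplier: 8^(-11) ≡ 8^(100-11) = 8^89 ≡ 26 (mod 101).
Giant steps γ_i = 41·26^i mod 101: γ_0=41, γ_1=56 (in table at j=4).
x = i·n + j = 1·11 + 4 = 15.
Check: 8^15 ≡ 41 (mod 101).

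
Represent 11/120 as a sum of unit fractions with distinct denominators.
1/11 + 1/1320

Greedy algorithm:
11/120: ceiling(120/11) = 11, use 1/11
1/1320: ceiling(1320/1) = 1320, use 1/1320
Result: 11/120 = 1/11 + 1/1320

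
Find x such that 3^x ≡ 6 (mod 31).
25

Baby-step giant-step with step n = ⌈√31⌉ = 6.
Baby steps 3^j mod 31 (j:value) for j=0..5: 0:1, 1:3, 2:9, 3:27, 4:19, 5:26.
Giant-step multiplier: 3^(-6) ≡ 3^(30-6) = 3^24 ≡ 2 (mod 31).
Giant steps γ_i = 6·2^i mod 31: γ_0=6, γ_1=12, γ_2=24, γ_3=17, γ_4=3 (in table at j=1).
x = i·n + j = 4·6 + 1 = 25.
Check: 3^25 ≡ 6 (mod 31).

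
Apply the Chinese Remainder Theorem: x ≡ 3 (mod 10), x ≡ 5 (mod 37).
153

Using Chinese Remainder Theorem:
M = 10 × 37 = 370
M1 = 37, M2 = 10
y1 = 37^(-1) mod 10 = 3
y2 = 10^(-1) mod 37 = 26
x = (3×37×3 + 5×10×26) mod 370 = 153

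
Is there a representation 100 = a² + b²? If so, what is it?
0² + 10² (a=0, b=10)

Factorization: 100 = 2^2 × 5^2
By Fermat: n is sum of two squares iff every prime p ≡ 3 (mod 4) appears to even power.
All primes ≡ 3 (mod 4) appear to even power.
Search a = 0, 1, 2, … for 100 - a² a perfect square: first hit at a = 0: 100 - 0 = 100 = 10².
100 = 0² + 10² = 0 + 100 ✓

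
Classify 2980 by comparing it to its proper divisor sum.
abundant

Proper divisors of 2980: sum = 1 + 2 + 4 + 5 + 10 + 20 + 149 + 298 + 596 + 745 + 1490 = 3320
Since 3320 > 2980, 2980 is abundant.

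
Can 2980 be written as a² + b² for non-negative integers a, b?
8² + 54² (a=8, b=54)

Factorization: 2980 = 2^2 × 5 × 149
By Fermat: n is sum of two squares iff every prime p ≡ 3 (mod 4) appears to even power.
All primes ≡ 3 (mod 4) appear to even power.
Search a = 0, 1, 2, … for 2980 - a² a perfect square: first hit at a = 8: 2980 - 64 = 2916 = 54².
2980 = 8² + 54² = 64 + 2916 ✓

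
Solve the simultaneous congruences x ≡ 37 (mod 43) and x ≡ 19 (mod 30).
1069

Using Chinese Remainder Theorem:
M = 43 × 30 = 1290
M1 = 30, M2 = 43
y1 = 30^(-1) mod 43 = 33
y2 = 43^(-1) mod 30 = 7
x = (37×30×33 + 19×43×7) mod 1290 = 1069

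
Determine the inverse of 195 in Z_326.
107

gcd(195, 326) = 1, so the inverse exists.
Extended Euclidean algorithm on (326, 195):
326 = 1 × 195 + 131  ⟹  131 = (1)·326 + (-1)·195
195 = 1 × 131 + 64  ⟹  64 = (-1)·326 + (2)·195
131 = 2 × 64 + 3  ⟹  3 = (3)·326 + (-5)·195
64 = 21 × 3 + 1  ⟹  1 = (-64)·326 + (107)·195
So (107)·195 ≡ 1 (mod 326), i.e. 195^(-1) ≡ 107 (mod 326).
Check: 195 × 107 = 20865 ≡ 1 (mod 326)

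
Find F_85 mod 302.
157

Matrix identity: Q^n = [[F_(n+1), F_n], [F_n, F_(n-1)]] with Q = [[1,1],[1,0]].
n = 85 = 1010101₂. Square-and-multiply, entries mod 302:
Q^1 = [[1,1],[1,0]]
Q^2 = (Q^1)² = [[2,1],[1,1]]
Q^5 = (Q^2)²·Q = [[8,5],[5,3]]
Q^10 = (Q^5)² = [[89,55],[55,34]]
Q^21 = (Q^10)²·Q = [[195,74],[74,121]]
Q^42 = (Q^21)² = [[13,130],[130,185]]
Q^85 = (Q^42)²·Q = [[227,157],[157,70]]
F_85 mod 302 = Q^85[0][1] = 157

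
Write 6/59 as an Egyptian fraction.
1/10 + 1/590

Greedy algorithm:
6/59: ceiling(59/6) = 10, use 1/10
1/590: ceiling(590/1) = 590, use 1/590
Result: 6/59 = 1/10 + 1/590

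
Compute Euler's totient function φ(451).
400

451 = 11 × 41
φ(n) = n × ∏(1 - 1/p) for each prime p dividing n
φ(451) = 451 × (1 - 1/11) × (1 - 1/41) = 400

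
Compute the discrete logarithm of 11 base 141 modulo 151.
92

Baby-step giant-step with step n = ⌈√151⌉ = 13.
Baby steps 141^j mod 151 (j:value) for j=0..12: 0:1, 1:141, 2:100, 3:57, 4:34, 5:113, 6:78, 7:126, 8:99, 9:67, 10:85, 11:56, 12:44.
Giant-step multiplier: 141^(-13) ≡ 141^(150-13) = 141^137 ≡ 93 (mod 151).
Giant steps γ_i = 11·93^i mod 151: γ_0=11, γ_1=117, γ_2=9, γ_3=82, γ_4=76, γ_5=122, γ_6=21, γ_7=141 (in table at j=1).
x = i·n + j = 7·13 + 1 = 92.
Check: 141^92 ≡ 11 (mod 151).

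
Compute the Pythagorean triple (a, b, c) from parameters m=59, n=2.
(3477, 236, 3485)

Euclid's formula: a = m² - n², b = 2mn, c = m² + n²
m = 59, n = 2
a = 59² - 2² = 3481 - 4 = 3477
b = 2 × 59 × 2 = 236
c = 59² + 2² = 3481 + 4 = 3485
Verification: 3477² + 236² = 12089529 + 55696 = 12145225 = 3485² ✓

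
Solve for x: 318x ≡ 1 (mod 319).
318

gcd(318, 319) = 1, so the inverse exists.
Extended Euclidean algorithm on (319, 318):
319 = 1 × 318 + 1  ⟹  1 = (1)·319 + (-1)·318
So (-1)·318 ≡ 1 (mod 319), i.e. 318^(-1) ≡ -1 ≡ 318 (mod 319).
Check: 318 × 318 = 101124 ≡ 1 (mod 319)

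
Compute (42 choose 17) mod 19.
0

Using Lucas' theorem:
Write n=42 and k=17 in base 19:
n in base 19: [2, 4]
k in base 19: [0, 17]
C(42,17) mod 19 = ∏ C(n_i, k_i) mod 19
Digit binomials (mod 19): C(2,0) = 1; C(4,17) = 0 (k_i > n_i)
Product: 1 × 0 = 0 ≡ 0 (mod 19)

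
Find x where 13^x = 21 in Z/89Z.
38

Baby-step giant-step with step n = ⌈√89⌉ = 10.
Baby steps 13^j mod 89 (j:value) for j=0..9: 0:1, 1:13, 2:80, 3:61, 4:81, 5:74, 6:72, 7:46, 8:64, 9:31.
Giant-step multiplier: 13^(-10) ≡ 13^(88-10) = 13^78 ≡ 36 (mod 89).
Giant steps γ_i = 21·36^i mod 89: γ_0=21, γ_1=44, γ_2=71, γ_3=64 (in table at j=8).
x = i·n + j = 3·10 + 8 = 38.
Check: 13^38 ≡ 21 (mod 89).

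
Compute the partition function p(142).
18440293320

p(n) counts ways to write n as a sum of positive integers (order ignored).
Euler's pentagonal recurrence: p(k) = p(k-1) + p(k-2) - p(k-5) - p(k-7) + p(k-12) + p(k-15) - ... (offsets j(3j∓1)/2, signs ++--, p(0)=1, p(<0)=0).
DP table for k = 0..141: p(0)=1, p(1)=1, p(2)=2, p(3)=3, p(4)=5, p(5)=7, p(6)=11, p(7)=15, p(8)=22, p(9)=30, p(10)=42, p(11)=56, p(12)=77, p(13)=101, p(14)=135, p(15)=176, p(16)=231, p(17)=297, p(18)=385, p(19)=490, p(20)=627, p(21)=792, p(22)=1002, p(23)=1255, p(24)=1575, p(25)=1958, p(26)=2436, p(27)=3010, p(28)=3718, p(29)=4565, p(30)=5604, p(31)=6842, p(32)=8349, p(33)=10143, p(34)=12310, p(35)=14883, p(36)=17977, p(37)=21637, p(38)=26015, p(39)=31185, p(40)=37338, p(41)=44583, p(42)=53174, p(43)=63261, p(44)=75175, p(45)=89134, p(46)=105558, p(47)=124754, p(48)=147273, p(49)=173525, p(50)=204226, p(51)=239943, p(52)=281589, p(53)=329931, p(54)=386155, p(55)=451276, p(56)=526823, p(57)=614154, p(58)=715220, p(59)=831820, p(60)=966467, p(61)=1121505, p(62)=1300156, p(63)=1505499, p(64)=1741630, p(65)=2012558, p(66)=2323520, p(67)=2679689, p(68)=3087735, p(69)=3554345, p(70)=4087968, p(71)=4697205, p(72)=5392783, p(73)=6185689, p(74)=7089500, p(75)=8118264, p(76)=9289091, p(77)=10619863, p(78)=12132164, p(79)=13848650, p(80)=15796476, p(81)=18004327, p(82)=20506255, p(83)=23338469, p(84)=26543660, p(85)=30167357, p(86)=34262962, p(87)=38887673, p(88)=44108109, p(89)=49995925, p(90)=56634173, p(91)=64112359, p(92)=72533807, p(93)=82010177, p(94)=92669720, p(95)=104651419, p(96)=118114304, p(97)=133230930, p(98)=150198136, p(99)=169229875, p(100)=190569292, p(101)=214481126, p(102)=241265379, p(103)=271248950, p(104)=304801365, p(105)=342325709, p(106)=384276336, p(107)=431149389, p(108)=483502844, p(109)=541946240, p(110)=607163746, p(111)=679903203, p(112)=761002156, p(113)=851376628, p(114)=952050665, p(115)=1064144451, p(116)=1188908248, p(117)=1327710076, p(118)=1482074143, p(119)=1653668665, p(120)=1844349560, p(121)=2056148051, p(122)=2291320912, p(123)=2552338241, p(124)=2841940500, p(125)=3163127352, p(126)=3519222692, p(127)=3913864295, p(128)=4351078600, p(129)=4835271870, p(130)=5371315400, p(131)=5964539504, p(132)=6620830889, p(133)=7346629512, p(134)=8149040695, p(135)=9035836076, p(136)=10015581680, p(137)=11097645016, p(138)=12292341831, p(139)=13610949895, p(140)=15065878135, p(141)=16670689208.
Final step: p(142) = p(141) + p(140) - p(137) - p(135) + p(130) + p(127) - p(120) - p(116) + p(107) + p(102) - p(91) - p(85) + p(72) + p(65) - p(50) - p(42) + p(25) + p(16)
= 16670689208 + 15065878135 - 11097645016 - 9035836076 + 5371315400 + 3913864295 - 1844349560 - 1188908248 + 431149389 + 241265379 - 64112359 - 30167357 + 5392783 + 2012558 - 204226 - 53174 + 1958 + 231
= 18440293320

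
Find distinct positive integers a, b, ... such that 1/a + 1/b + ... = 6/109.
1/19 + 1/415 + 1/214867 + 1/61556888719 + 1/5683875823083467302723 + 1/64612888744465525793841376769540622379126735

Greedy algorithm:
6/109: ceiling(109/6) = 19, use 1/19
5/2071: ceiling(2071/5) = 415, use 1/415
4/859465: ceiling(859465/4) = 214867, use 1/214867
3/184670666155: ceiling(184670666155/3) = 61556888719, use 1/61556888719
2/11367751646166934605445: ceiling(11367751646166934605445/2) = 5683875823083467302723, use 1/5683875823083467302723
1/64612888744465525793841376769540622379126735: ceiling(64612888744465525793841376769540622379126735/1) = 64612888744465525793841376769540622379126735, use 1/64612888744465525793841376769540622379126735
Result: 6/109 = 1/19 + 1/415 + 1/214867 + 1/61556888719 + 1/5683875823083467302723 + 1/64612888744465525793841376769540622379126735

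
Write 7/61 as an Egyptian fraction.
1/9 + 1/275 + 1/150975

Greedy algorithm:
7/61: ceiling(61/7) = 9, use 1/9
2/549: ceiling(549/2) = 275, use 1/275
1/150975: ceiling(150975/1) = 150975, use 1/150975
Result: 7/61 = 1/9 + 1/275 + 1/150975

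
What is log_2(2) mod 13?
1

Baby-step giant-step with step n = ⌈√13⌉ = 4.
Baby steps 2^j mod 13 (j:value) for j=0..3: 0:1, 1:2, 2:4, 3:8.
h = 2 is already in the table at j=1, so x = 1.
Check: 2^1 ≡ 2 (mod 13).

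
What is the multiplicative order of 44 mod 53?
13

53 is prime, so ord(44) divides φ(53) = 52.
Divisors of 52: 1, 2, 4, 13, 26, 52.
Repeated squaring: 44^1 ≡ 44, 44^2 ≡ 28, 44^4 ≡ 42, 44^8 ≡ 15, 44^16 ≡ 13, 44^32 ≡ 10 (mod 53).
Test 44^d mod 53 for each divisor d in increasing order:
44^1 ≡ 44
44^2 ≡ 28
44^4 ≡ 42
44^13 = 44^8·44^4·44^1 ≡ 1  ← first divisor giving 1
The order is 13.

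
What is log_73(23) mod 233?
192

Baby-step giant-step with step n = ⌈√233⌉ = 16.
Baby steps 73^j mod 233 (j:value) for j=0..15: 0:1, 1:73, 2:203, 3:140, 4:201, 5:227, 6:28, 7:180, 8:92, 9:192, 10:36, 11:65, 12:85, 13:147, 14:13, 15:17.
Giant-step multiplier: 73^(-16) ≡ 73^(232-16) = 73^216 ≡ 46 (mod 233).
Giant steps γ_i = 23·46^i mod 233: γ_0=23, γ_1=126, γ_2=204, γ_3=64, γ_4=148, γ_5=51, γ_6=16, γ_7=37, γ_8=71, γ_9=4, γ_10=184, γ_11=76, γ_12=1 (in table at j=0).
x = i·n + j = 12·16 + 0 = 192.
Check: 73^192 ≡ 23 (mod 233).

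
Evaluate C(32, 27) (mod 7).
0

Using Lucas' theorem:
Write n=32 and k=27 in base 7:
n in base 7: [4, 4]
k in base 7: [3, 6]
C(32,27) mod 7 = ∏ C(n_i, k_i) mod 7
Digit binomials (mod 7): C(4,3) = 4; C(4,6) = 0 (k_i > n_i)
Product: 4 × 0 = 0 ≡ 0 (mod 7)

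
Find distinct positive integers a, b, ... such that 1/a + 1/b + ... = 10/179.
1/18 + 1/3222

Greedy algorithm:
10/179: ceiling(179/10) = 18, use 1/18
1/3222: ceiling(3222/1) = 3222, use 1/3222
Result: 10/179 = 1/18 + 1/3222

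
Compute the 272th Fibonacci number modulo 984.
717

Matrix identity: Q^n = [[F_(n+1), F_n], [F_n, F_(n-1)]] with Q = [[1,1],[1,0]].
n = 272 = 100010000₂. Square-and-multiply, entries mod 984:
Q^1 = [[1,1],[1,0]]
Q^2 = (Q^1)² = [[2,1],[1,1]]
Q^4 = (Q^2)² = [[5,3],[3,2]]
Q^8 = (Q^4)² = [[34,21],[21,13]]
Q^17 = (Q^8)²·Q = [[616,613],[613,3]]
Q^34 = (Q^17)² = [[497,607],[607,874]]
Q^68 = (Q^34)² = [[458,717],[717,725]]
Q^136 = (Q^68)² = [[613,3],[3,610]]
Q^272 = (Q^136)² = [[874,717],[717,157]]
F_272 mod 984 = Q^272[0][1] = 717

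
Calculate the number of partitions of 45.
89134

p(n) counts ways to write n as a sum of positive integers (order ignored).
Euler's pentagonal recurrence: p(k) = p(k-1) + p(k-2) - p(k-5) - p(k-7) + p(k-12) + p(k-15) - ... (offsets j(3j∓1)/2, signs ++--, p(0)=1, p(<0)=0).
DP table for k = 0..44: p(0)=1, p(1)=1, p(2)=2, p(3)=3, p(4)=5, p(5)=7, p(6)=11, p(7)=15, p(8)=22, p(9)=30, p(10)=42, p(11)=56, p(12)=77, p(13)=101, p(14)=135, p(15)=176, p(16)=231, p(17)=297, p(18)=385, p(19)=490, p(20)=627, p(21)=792, p(22)=1002, p(23)=1255, p(24)=1575, p(25)=1958, p(26)=2436, p(27)=3010, p(28)=3718, p(29)=4565, p(30)=5604, p(31)=6842, p(32)=8349, p(33)=10143, p(34)=12310, p(35)=14883, p(36)=17977, p(37)=21637, p(38)=26015, p(39)=31185, p(40)=37338, p(41)=44583, p(42)=53174, p(43)=63261, p(44)=75175.
Final step: p(45) = p(44) + p(43) - p(40) - p(38) + p(33) + p(30) - p(23) - p(19) + p(10) + p(5)
= 75175 + 63261 - 37338 - 26015 + 10143 + 5604 - 1255 - 490 + 42 + 7
= 89134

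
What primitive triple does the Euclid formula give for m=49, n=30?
(1501, 2940, 3301)

Euclid's formula: a = m² - n², b = 2mn, c = m² + n²
m = 49, n = 30
a = 49² - 30² = 2401 - 900 = 1501
b = 2 × 49 × 30 = 2940
c = 49² + 30² = 2401 + 900 = 3301
Verification: 1501² + 2940² = 2253001 + 8643600 = 10896601 = 3301² ✓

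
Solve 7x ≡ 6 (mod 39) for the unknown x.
x ≡ 12 (mod 39)

gcd(7, 39) = 1, which divides 6, so solutions exist.
Find 7^(-1) mod 39 by the extended Euclidean algorithm:
39 = 5 × 7 + 4  ⟹  4 = (1)·39 + (-5)·7
7 = 1 × 4 + 3  ⟹  3 = (-1)·39 + (6)·7
4 = 1 × 3 + 1  ⟹  1 = (2)·39 + (-11)·7
So (-11)·7 ≡ 1 (mod 39), i.e. 7^(-1) ≡ -11 ≡ 28 (mod 39).
x ≡ 28 × 6 = 168 ≡ 12 (mod 39).
Check: 7 × 12 = 84 ≡ 6 (mod 39).
Unique solution: x ≡ 12 (mod 39)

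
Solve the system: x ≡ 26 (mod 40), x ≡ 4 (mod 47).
1226

Using Chinese Remainder Theorem:
M = 40 × 47 = 1880
M1 = 47, M2 = 40
y1 = 47^(-1) mod 40 = 23
y2 = 40^(-1) mod 47 = 20
x = (26×47×23 + 4×40×20) mod 1880 = 1226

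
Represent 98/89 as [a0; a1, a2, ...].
[1; 9, 1, 8]

Euclidean algorithm steps:
98 = 1 × 89 + 9
89 = 9 × 9 + 8
9 = 1 × 8 + 1
8 = 8 × 1 + 0
Continued fraction: [1; 9, 1, 8]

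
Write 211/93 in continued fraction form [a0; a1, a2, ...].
[2; 3, 1, 2, 1, 1, 3]

Euclidean algorithm steps:
211 = 2 × 93 + 25
93 = 3 × 25 + 18
25 = 1 × 18 + 7
18 = 2 × 7 + 4
7 = 1 × 4 + 3
4 = 1 × 3 + 1
3 = 3 × 1 + 0
Continued fraction: [2; 3, 1, 2, 1, 1, 3]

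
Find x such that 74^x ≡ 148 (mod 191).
137

Baby-step giant-step with step n = ⌈√191⌉ = 14.
Baby steps 74^j mod 191 (j:value) for j=0..13: 0:1, 1:74, 2:128, 3:113, 4:149, 5:139, 6:163, 7:29, 8:45, 9:83, 10:30, 11:119, 12:20, 13:143.
Giant-step multiplier: 74^(-14) ≡ 74^(190-14) = 74^176 ≡ 129 (mod 191).
Giant steps γ_i = 148·129^i mod 191: γ_0=148, γ_1=183, γ_2=114, γ_3=190, γ_4=62, γ_5=167, γ_6=151, γ_7=188, γ_8=186, γ_9=119 (in table at j=11).
x = i·n + j = 9·14 + 11 = 137.
Check: 74^137 ≡ 148 (mod 191).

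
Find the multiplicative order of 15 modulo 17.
8

17 is prime, so ord(15) divides φ(17) = 16.
Divisors of 16: 1, 2, 4, 8, 16.
Repeated squaring: 15^1 ≡ 15, 15^2 ≡ 4, 15^4 ≡ 16, 15^8 ≡ 1, 15^16 ≡ 1 (mod 17).
Test 15^d mod 17 for each divisor d in increasing order:
15^1 ≡ 15
15^2 ≡ 4
15^4 ≡ 16
15^8 ≡ 1  ← first divisor giving 1
The order is 8.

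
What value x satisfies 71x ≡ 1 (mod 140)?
71

gcd(71, 140) = 1, so the inverse exists.
Extended Euclidean algorithm on (140, 71):
140 = 1 × 71 + 69  ⟹  69 = (1)·140 + (-1)·71
71 = 1 × 69 + 2  ⟹  2 = (-1)·140 + (2)·71
69 = 34 × 2 + 1  ⟹  1 = (35)·140 + (-69)·71
So (-69)·71 ≡ 1 (mod 140), i.e. 71^(-1) ≡ -69 ≡ 71 (mod 140).
Check: 71 × 71 = 5041 ≡ 1 (mod 140)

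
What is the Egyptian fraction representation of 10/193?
1/20 + 1/552 + 1/532680

Greedy algorithm:
10/193: ceiling(193/10) = 20, use 1/20
7/3860: ceiling(3860/7) = 552, use 1/552
1/532680: ceiling(532680/1) = 532680, use 1/532680
Result: 10/193 = 1/20 + 1/552 + 1/532680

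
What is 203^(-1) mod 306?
101

gcd(203, 306) = 1, so the inverse exists.
Extended Euclidean algorithm on (306, 203):
306 = 1 × 203 + 103  ⟹  103 = (1)·306 + (-1)·203
203 = 1 × 103 + 100  ⟹  100 = (-1)·306 + (2)·203
103 = 1 × 100 + 3  ⟹  3 = (2)·306 + (-3)·203
100 = 33 × 3 + 1  ⟹  1 = (-67)·306 + (101)·203
So (101)·203 ≡ 1 (mod 306), i.e. 203^(-1) ≡ 101 (mod 306).
Check: 203 × 101 = 20503 ≡ 1 (mod 306)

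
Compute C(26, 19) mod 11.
0

Using Lucas' theorem:
Write n=26 and k=19 in base 11:
n in base 11: [2, 4]
k in base 11: [1, 8]
C(26,19) mod 11 = ∏ C(n_i, k_i) mod 11
Digit binomials (mod 11): C(2,1) = 2; C(4,8) = 0 (k_i > n_i)
Product: 2 × 0 = 0 ≡ 0 (mod 11)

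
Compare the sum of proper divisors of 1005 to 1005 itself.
deficient

Proper divisors of 1005: sum = 1 + 3 + 5 + 15 + 67 + 201 + 335 = 627
Since 627 < 1005, 1005 is deficient.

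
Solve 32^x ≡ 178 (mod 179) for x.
89

Baby-step giant-step with step n = ⌈√179⌉ = 14.
Baby steps 32^j mod 179 (j:value) for j=0..13: 0:1, 1:32, 2:129, 3:11, 4:173, 5:166, 6:121, 7:113, 8:36, 9:78, 10:169, 11:38, 12:142, 13:69.
Giant-step multiplier: 32^(-14) ≡ 32^(178-14) = 32^164 ≡ 3 (mod 179).
Giant steps γ_i = 178·3^i mod 179: γ_0=178, γ_1=176, γ_2=170, γ_3=152, γ_4=98, γ_5=115, γ_6=166 (in table at j=5).
x = i·n + j = 6·14 + 5 = 89.
Check: 32^89 ≡ 178 (mod 179).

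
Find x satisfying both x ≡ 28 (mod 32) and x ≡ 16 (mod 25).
316

Using Chinese Remainder Theorem:
M = 32 × 25 = 800
M1 = 25, M2 = 32
y1 = 25^(-1) mod 32 = 9
y2 = 32^(-1) mod 25 = 18
x = (28×25×9 + 16×32×18) mod 800 = 316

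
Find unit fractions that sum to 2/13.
1/7 + 1/91

Greedy algorithm:
2/13: ceiling(13/2) = 7, use 1/7
1/91: ceiling(91/1) = 91, use 1/91
Result: 2/13 = 1/7 + 1/91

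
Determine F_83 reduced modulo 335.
127

Matrix identity: Q^n = [[F_(n+1), F_n], [F_n, F_(n-1)]] with Q = [[1,1],[1,0]].
n = 83 = 1010011₂. Square-and-multiply, entries mod 335:
Q^1 = [[1,1],[1,0]]
Q^2 = (Q^1)² = [[2,1],[1,1]]
Q^5 = (Q^2)²·Q = [[8,5],[5,3]]
Q^10 = (Q^5)² = [[89,55],[55,34]]
Q^20 = (Q^10)² = [[226,65],[65,161]]
Q^41 = (Q^20)²·Q = [[56,26],[26,30]]
Q^83 = (Q^41)²·Q = [[18,127],[127,226]]
F_83 mod 335 = Q^83[0][1] = 127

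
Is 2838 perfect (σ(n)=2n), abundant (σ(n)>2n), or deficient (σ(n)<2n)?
abundant

Proper divisors of 2838: sum = 1 + 2 + 3 + 6 + 11 + 22 + 33 + 43 + 66 + 86 + 129 + 258 + 473 + 946 + 1419 = 3498
Since 3498 > 2838, 2838 is abundant.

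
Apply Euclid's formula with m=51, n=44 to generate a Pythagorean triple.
(665, 4488, 4537)

Euclid's formula: a = m² - n², b = 2mn, c = m² + n²
m = 51, n = 44
a = 51² - 44² = 2601 - 1936 = 665
b = 2 × 51 × 44 = 4488
c = 51² + 44² = 2601 + 1936 = 4537
Verification: 665² + 4488² = 442225 + 20142144 = 20584369 = 4537² ✓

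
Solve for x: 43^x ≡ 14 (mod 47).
18

Baby-step giant-step with step n = ⌈√47⌉ = 7.
Baby steps 43^j mod 47 (j:value) for j=0..6: 0:1, 1:43, 2:16, 3:30, 4:21, 5:10, 6:7.
Giant-step multiplier: 43^(-7) ≡ 43^(46-7) = 43^39 ≡ 5 (mod 47).
Giant steps γ_i = 14·5^i mod 47: γ_0=14, γ_1=23, γ_2=21 (in table at j=4).
x = i·n + j = 2·7 + 4 = 18.
Check: 43^18 ≡ 14 (mod 47).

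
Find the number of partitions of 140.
15065878135

p(n) counts ways to write n as a sum of positive integers (order ignored).
Euler's pentagonal recurrence: p(k) = p(k-1) + p(k-2) - p(k-5) - p(k-7) + p(k-12) + p(k-15) - ... (offsets j(3j∓1)/2, signs ++--, p(0)=1, p(<0)=0).
DP table for k = 0..139: p(0)=1, p(1)=1, p(2)=2, p(3)=3, p(4)=5, p(5)=7, p(6)=11, p(7)=15, p(8)=22, p(9)=30, p(10)=42, p(11)=56, p(12)=77, p(13)=101, p(14)=135, p(15)=176, p(16)=231, p(17)=297, p(18)=385, p(19)=490, p(20)=627, p(21)=792, p(22)=1002, p(23)=1255, p(24)=1575, p(25)=1958, p(26)=2436, p(27)=3010, p(28)=3718, p(29)=4565, p(30)=5604, p(31)=6842, p(32)=8349, p(33)=10143, p(34)=12310, p(35)=14883, p(36)=17977, p(37)=21637, p(38)=26015, p(39)=31185, p(40)=37338, p(41)=44583, p(42)=53174, p(43)=63261, p(44)=75175, p(45)=89134, p(46)=105558, p(47)=124754, p(48)=147273, p(49)=173525, p(50)=204226, p(51)=239943, p(52)=281589, p(53)=329931, p(54)=386155, p(55)=451276, p(56)=526823, p(57)=614154, p(58)=715220, p(59)=831820, p(60)=966467, p(61)=1121505, p(62)=1300156, p(63)=1505499, p(64)=1741630, p(65)=2012558, p(66)=2323520, p(67)=2679689, p(68)=3087735, p(69)=3554345, p(70)=4087968, p(71)=4697205, p(72)=5392783, p(73)=6185689, p(74)=7089500, p(75)=8118264, p(76)=9289091, p(77)=10619863, p(78)=12132164, p(79)=13848650, p(80)=15796476, p(81)=18004327, p(82)=20506255, p(83)=23338469, p(84)=26543660, p(85)=30167357, p(86)=34262962, p(87)=38887673, p(88)=44108109, p(89)=49995925, p(90)=56634173, p(91)=64112359, p(92)=72533807, p(93)=82010177, p(94)=92669720, p(95)=104651419, p(96)=118114304, p(97)=133230930, p(98)=150198136, p(99)=169229875, p(100)=190569292, p(101)=214481126, p(102)=241265379, p(103)=271248950, p(104)=304801365, p(105)=342325709, p(106)=384276336, p(107)=431149389, p(108)=483502844, p(109)=541946240, p(110)=607163746, p(111)=679903203, p(112)=761002156, p(113)=851376628, p(114)=952050665, p(115)=1064144451, p(116)=1188908248, p(117)=1327710076, p(118)=1482074143, p(119)=1653668665, p(120)=1844349560, p(121)=2056148051, p(122)=2291320912, p(123)=2552338241, p(124)=2841940500, p(125)=3163127352, p(126)=3519222692, p(127)=3913864295, p(128)=4351078600, p(129)=4835271870, p(130)=5371315400, p(131)=5964539504, p(132)=6620830889, p(133)=7346629512, p(134)=8149040695, p(135)=9035836076, p(136)=10015581680, p(137)=11097645016, p(138)=12292341831, p(139)=13610949895.
Final step: p(140) = p(139) + p(138) - p(135) - p(133) + p(128) + p(125) - p(118) - p(114) + p(105) + p(100) - p(89) - p(83) + p(70) + p(63) - p(48) - p(40) + p(23) + p(14)
= 13610949895 + 12292341831 - 9035836076 - 7346629512 + 4351078600 + 3163127352 - 1482074143 - 952050665 + 342325709 + 190569292 - 49995925 - 23338469 + 4087968 + 1505499 - 147273 - 37338 + 1255 + 135
= 15065878135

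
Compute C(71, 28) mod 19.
2

Using Lucas' theorem:
Write n=71 and k=28 in base 19:
n in base 19: [3, 14]
k in base 19: [1, 9]
C(71,28) mod 19 = ∏ C(n_i, k_i) mod 19
Digit binomials (mod 19): C(3,1) = 3; C(14,9) = 2002 ≡ 7
Product: 3 × 7 = 21 ≡ 2 (mod 19)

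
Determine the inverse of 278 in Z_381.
344

gcd(278, 381) = 1, so the inverse exists.
Extended Euclidean algorithm on (381, 278):
381 = 1 × 278 + 103  ⟹  103 = (1)·381 + (-1)·278
278 = 2 × 103 + 72  ⟹  72 = (-2)·381 + (3)·278
103 = 1 × 72 + 31  ⟹  31 = (3)·381 + (-4)·278
72 = 2 × 31 + 10  ⟹  10 = (-8)·381 + (11)·278
31 = 3 × 10 + 1  ⟹  1 = (27)·381 + (-37)·278
So (-37)·278 ≡ 1 (mod 381), i.e. 278^(-1) ≡ -37 ≡ 344 (mod 381).
Check: 278 × 344 = 95632 ≡ 1 (mod 381)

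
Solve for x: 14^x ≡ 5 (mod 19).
10

Baby-step giant-step with step n = ⌈√19⌉ = 5.
Baby steps 14^j mod 19 (j:value) for j=0..4: 0:1, 1:14, 2:6, 3:8, 4:17.
Giant-step multiplier: 14^(-5) ≡ 14^(18-5) = 14^13 ≡ 2 (mod 19).
Giant steps γ_i = 5·2^i mod 19: γ_0=5, γ_1=10, γ_2=1 (in table at j=0).
x = i·n + j = 2·5 + 0 = 10.
Check: 14^10 ≡ 5 (mod 19).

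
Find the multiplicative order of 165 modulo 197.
196

197 is prime, so ord(165) divides φ(197) = 196.
Divisors of 196: 1, 2, 4, 7, 14, 28, 49, 98, 196.
Repeated squaring: 165^1 ≡ 165, 165^2 ≡ 39, 165^4 ≡ 142, 165^8 ≡ 70, 165^16 ≡ 172, 165^32 ≡ 34, 165^64 ≡ 171, 165^128 ≡ 85 (mod 197).
Test 165^d mod 197 for each divisor d in increasing order:
165^1 ≡ 165
165^2 ≡ 39
165^4 ≡ 142
165^7 = 165^4·165^2·165^1 ≡ 84
165^14 = 165^8·165^4·165^2 ≡ 161
165^28 = 165^16·165^8·165^4 ≡ 114
165^49 = 165^32·165^16·165^1 ≡ 14
165^98 = 165^64·165^32·165^2 ≡ 196
165^196 = 165^128·165^64·165^4 ≡ 1  ← first divisor giving 1
The order is 196.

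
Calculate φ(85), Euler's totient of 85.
64

85 = 5 × 17
φ(n) = n × ∏(1 - 1/p) for each prime p dividing n
φ(85) = 85 × (1 - 1/5) × (1 - 1/17) = 64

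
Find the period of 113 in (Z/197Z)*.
28

197 is prime, so ord(113) divides φ(197) = 196.
Divisors of 196: 1, 2, 4, 7, 14, 28, 49, 98, 196.
Repeated squaring: 113^1 ≡ 113, 113^2 ≡ 161, 113^4 ≡ 114, 113^8 ≡ 191, 113^16 ≡ 36, 113^32 ≡ 114, 113^64 ≡ 191, 113^128 ≡ 36 (mod 197).
Test 113^d mod 197 for each divisor d in increasing order:
113^1 ≡ 113
113^2 ≡ 161
113^4 ≡ 114
113^7 = 113^4·113^2·113^1 ≡ 183
113^14 = 113^8·113^4·113^2 ≡ 196
113^28 = 113^16·113^8·113^4 ≡ 1  ← first divisor giving 1
The order is 28.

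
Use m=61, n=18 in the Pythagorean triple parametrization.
(3397, 2196, 4045)

Euclid's formula: a = m² - n², b = 2mn, c = m² + n²
m = 61, n = 18
a = 61² - 18² = 3721 - 324 = 3397
b = 2 × 61 × 18 = 2196
c = 61² + 18² = 3721 + 324 = 4045
Verification: 3397² + 2196² = 11539609 + 4822416 = 16362025 = 4045² ✓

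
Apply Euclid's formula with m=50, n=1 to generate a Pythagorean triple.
(2499, 100, 2501)

Euclid's formula: a = m² - n², b = 2mn, c = m² + n²
m = 50, n = 1
a = 50² - 1² = 2500 - 1 = 2499
b = 2 × 50 × 1 = 100
c = 50² + 1² = 2500 + 1 = 2501
Verification: 2499² + 100² = 6245001 + 10000 = 6255001 = 2501² ✓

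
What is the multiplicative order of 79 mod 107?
53

107 is prime, so ord(79) divides φ(107) = 106.
Divisors of 106: 1, 2, 53, 106.
Repeated squaring: 79^1 ≡ 79, 79^2 ≡ 35, 79^4 ≡ 48, 79^8 ≡ 57, 79^16 ≡ 39, 79^32 ≡ 23, 79^64 ≡ 101 (mod 107).
Test 79^d mod 107 for each divisor d in increasing order:
79^1 ≡ 79
79^2 ≡ 35
79^53 = 79^32·79^16·79^4·79^1 ≡ 1  ← first divisor giving 1
The order is 53.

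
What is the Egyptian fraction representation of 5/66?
1/14 + 1/231

Greedy algorithm:
5/66: ceiling(66/5) = 14, use 1/14
1/231: ceiling(231/1) = 231, use 1/231
Result: 5/66 = 1/14 + 1/231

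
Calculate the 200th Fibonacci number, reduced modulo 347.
157

Matrix identity: Q^n = [[F_(n+1), F_n], [F_n, F_(n-1)]] with Q = [[1,1],[1,0]].
n = 200 = 11001000₂. Square-and-multiply, entries mod 347:
Q^1 = [[1,1],[1,0]]
Q^3 = (Q^1)²·Q = [[3,2],[2,1]]
Q^6 = (Q^3)² = [[13,8],[8,5]]
Q^12 = (Q^6)² = [[233,144],[144,89]]
Q^25 = (Q^12)²·Q = [[290,73],[73,217]]
Q^50 = (Q^25)² = [[250,229],[229,21]]
Q^100 = (Q^50)² = [[84,293],[293,138]]
Q^200 = (Q^100)² = [[256,157],[157,99]]
F_200 mod 347 = Q^200[0][1] = 157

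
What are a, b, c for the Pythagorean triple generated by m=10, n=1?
(99, 20, 101)

Euclid's formula: a = m² - n², b = 2mn, c = m² + n²
m = 10, n = 1
a = 10² - 1² = 100 - 1 = 99
b = 2 × 10 × 1 = 20
c = 10² + 1² = 100 + 1 = 101
Verification: 99² + 20² = 9801 + 400 = 10201 = 101² ✓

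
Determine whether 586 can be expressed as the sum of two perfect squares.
15² + 19² (a=15, b=19)

Factorization: 586 = 2 × 293
By Fermat: n is sum of two squares iff every prime p ≡ 3 (mod 4) appears to even power.
All primes ≡ 3 (mod 4) appear to even power.
Search a = 0, 1, 2, … for 586 - a² a perfect square: first hit at a = 15: 586 - 225 = 361 = 19².
586 = 15² + 19² = 225 + 361 ✓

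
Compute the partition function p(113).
851376628

p(n) counts ways to write n as a sum of positive integers (order ignored).
Euler's pentagonal recurrence: p(k) = p(k-1) + p(k-2) - p(k-5) - p(k-7) + p(k-12) + p(k-15) - ... (offsets j(3j∓1)/2, signs ++--, p(0)=1, p(<0)=0).
DP table for k = 0..112: p(0)=1, p(1)=1, p(2)=2, p(3)=3, p(4)=5, p(5)=7, p(6)=11, p(7)=15, p(8)=22, p(9)=30, p(10)=42, p(11)=56, p(12)=77, p(13)=101, p(14)=135, p(15)=176, p(16)=231, p(17)=297, p(18)=385, p(19)=490, p(20)=627, p(21)=792, p(22)=1002, p(23)=1255, p(24)=1575, p(25)=1958, p(26)=2436, p(27)=3010, p(28)=3718, p(29)=4565, p(30)=5604, p(31)=6842, p(32)=8349, p(33)=10143, p(34)=12310, p(35)=14883, p(36)=17977, p(37)=21637, p(38)=26015, p(39)=31185, p(40)=37338, p(41)=44583, p(42)=53174, p(43)=63261, p(44)=75175, p(45)=89134, p(46)=105558, p(47)=124754, p(48)=147273, p(49)=173525, p(50)=204226, p(51)=239943, p(52)=281589, p(53)=329931, p(54)=386155, p(55)=451276, p(56)=526823, p(57)=614154, p(58)=715220, p(59)=831820, p(60)=966467, p(61)=1121505, p(62)=1300156, p(63)=1505499, p(64)=1741630, p(65)=2012558, p(66)=2323520, p(67)=2679689, p(68)=3087735, p(69)=3554345, p(70)=4087968, p(71)=4697205, p(72)=5392783, p(73)=6185689, p(74)=7089500, p(75)=8118264, p(76)=9289091, p(77)=10619863, p(78)=12132164, p(79)=13848650, p(80)=15796476, p(81)=18004327, p(82)=20506255, p(83)=23338469, p(84)=26543660, p(85)=30167357, p(86)=34262962, p(87)=38887673, p(88)=44108109, p(89)=49995925, p(90)=56634173, p(91)=64112359, p(92)=72533807, p(93)=82010177, p(94)=92669720, p(95)=104651419, p(96)=118114304, p(97)=133230930, p(98)=150198136, p(99)=169229875, p(100)=190569292, p(101)=214481126, p(102)=241265379, p(103)=271248950, p(104)=304801365, p(105)=342325709, p(106)=384276336, p(107)=431149389, p(108)=483502844, p(109)=541946240, p(110)=607163746, p(111)=679903203, p(112)=761002156.
Final step: p(113) = p(112) + p(111) - p(108) - p(106) + p(101) + p(98) - p(91) - p(87) + p(78) + p(73) - p(62) - p(56) + p(43) + p(36) - p(21) - p(13)
= 761002156 + 679903203 - 483502844 - 384276336 + 214481126 + 150198136 - 64112359 - 38887673 + 12132164 + 6185689 - 1300156 - 526823 + 63261 + 17977 - 792 - 101
= 851376628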